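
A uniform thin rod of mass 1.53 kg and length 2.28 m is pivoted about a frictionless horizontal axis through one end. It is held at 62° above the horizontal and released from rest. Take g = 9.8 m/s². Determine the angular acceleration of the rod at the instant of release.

α ≈ 3.03 rad/s²

About the pivot, I = (1/3)ML² = (1/3)(1.53)(2.28)² = 2.651 kg·m².
The weight acts at the center, a distance L/2 = 1.140 m from the pivot; τ = Mg(L/2) cos 62° = 8.025 N·m.
α = τ/I = 8.025/2.651 = 3.027 rad/s².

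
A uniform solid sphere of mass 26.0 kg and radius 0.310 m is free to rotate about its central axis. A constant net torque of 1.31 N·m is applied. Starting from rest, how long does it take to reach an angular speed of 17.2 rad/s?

t ≈ 13.1 s

I = (2/5)MR² = (2/5)(26.0)(0.310)² = 0.9994 kg·m².
α = τ/I = 1.31/0.9994 = 1.311 rad/s².
ω = αt ⇒ t = ω/α = 17.2/1.311 = 13.12 s.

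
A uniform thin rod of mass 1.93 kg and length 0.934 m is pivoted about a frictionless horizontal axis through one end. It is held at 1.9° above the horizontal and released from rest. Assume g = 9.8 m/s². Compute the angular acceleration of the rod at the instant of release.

α ≈ 15.7 rad/s²

About the pivot, I = (1/3)ML² = (1/3)(1.93)(0.934)² = 0.5612 kg·m².
The weight acts at the center, a distance L/2 = 0.4670 m from the pivot; τ = Mg(L/2) cos 1.9° = 8.828 N·m.
α = τ/I = 8.828/0.5612 = 15.73 rad/s².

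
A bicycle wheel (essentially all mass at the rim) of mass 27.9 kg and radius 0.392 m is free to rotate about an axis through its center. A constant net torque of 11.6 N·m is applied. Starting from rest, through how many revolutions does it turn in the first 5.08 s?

I = MR² = (27.9)(0.392)² = 4.287 kg·m².
α = τ/I = 11.6/4.287 = 2.706 rad/s².
θ = ½αt² = ½(2.706)(5.08)² = 34.91 rad.
Revolutions = θ/(2π) = 5.556.

≈ 5.56 revolutions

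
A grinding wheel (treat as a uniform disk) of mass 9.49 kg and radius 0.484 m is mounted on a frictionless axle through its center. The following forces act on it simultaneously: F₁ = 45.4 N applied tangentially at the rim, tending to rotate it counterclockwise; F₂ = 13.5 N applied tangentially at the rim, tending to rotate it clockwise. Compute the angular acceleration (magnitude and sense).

α ≈ 13.9 rad/s², counterclockwise

I = ½MR² = (1/2)(9.49)(0.484)² = 1.112 kg·m².
Taking counterclockwise as positive: τ₁ = +(45.4)(0.484) = +21.97 N·m; τ₂ = −(13.5)(0.484) = −6.534 N·m.
Net torque τ = 15.44 N·m.
α = τ/I = 15.44/1.112 = 13.89 rad/s².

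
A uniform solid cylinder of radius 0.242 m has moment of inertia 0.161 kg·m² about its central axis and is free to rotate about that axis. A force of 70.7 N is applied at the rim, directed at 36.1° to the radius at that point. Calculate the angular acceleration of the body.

α ≈ 62.6 rad/s²

Only the tangential component produces torque: τ = F R sinθ = (70.7)(0.242) sin 36.1° = 10.08 N·m.
From τ = Iα: α = 10.08/0.1610 = 62.61 rad/s².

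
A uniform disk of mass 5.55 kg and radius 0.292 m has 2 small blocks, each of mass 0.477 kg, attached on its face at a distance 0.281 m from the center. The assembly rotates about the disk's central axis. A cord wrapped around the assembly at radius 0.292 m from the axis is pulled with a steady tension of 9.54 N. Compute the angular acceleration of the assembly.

α ≈ 8.93 rad/s²

I_disk = ½MR² = ½(5.55)(0.292)² = 0.2366 kg·m².
I_blocks = 2·m·r² = 2(0.477)(0.281)² = 0.07533 kg·m².
Total I = 0.3119 kg·m².
τ = F r = (9.54)(0.292) = 2.786 N·m.
α = τ/I = 2.786/0.3119 = 8.930 rad/s².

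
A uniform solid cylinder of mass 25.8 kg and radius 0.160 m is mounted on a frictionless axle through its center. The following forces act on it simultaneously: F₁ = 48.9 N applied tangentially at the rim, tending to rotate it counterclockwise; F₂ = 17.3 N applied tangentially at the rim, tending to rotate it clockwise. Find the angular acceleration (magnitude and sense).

α ≈ 15.3 rad/s², counterclockwise

I = ½MR² = (1/2)(25.8)(0.160)² = 0.3302 kg·m².
Taking counterclockwise as positive: τ₁ = +(48.9)(0.160) = +7.824 N·m; τ₂ = −(17.3)(0.160) = −2.768 N·m.
Net torque τ = 5.056 N·m.
α = τ/I = 5.056/0.3302 = 15.31 rad/s².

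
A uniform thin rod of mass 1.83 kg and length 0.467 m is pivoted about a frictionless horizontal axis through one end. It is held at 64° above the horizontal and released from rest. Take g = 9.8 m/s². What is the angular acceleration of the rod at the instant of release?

α ≈ 13.8 rad/s²

About the pivot, I = (1/3)ML² = (1/3)(1.83)(0.467)² = 0.1330 kg·m².
The weight acts at the center, a distance L/2 = 0.2335 m from the pivot; τ = Mg(L/2) cos 64° = 1.836 N·m.
α = τ/I = 1.836/0.1330 = 13.80 rad/s².
(Equivalently α = (3g/(2L)) cos 64° = 13.80 rad/s².)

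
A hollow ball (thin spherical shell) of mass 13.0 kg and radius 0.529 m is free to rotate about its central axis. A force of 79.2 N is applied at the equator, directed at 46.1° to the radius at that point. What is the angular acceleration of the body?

α ≈ 12.4 rad/s²

I = (2/3)MR² = (2/3)(13.0)(0.529)² = 2.425 kg·m².
Only the tangential component produces torque: τ = F R sinθ = (79.2)(0.529) sin 46.1° = 30.19 N·m.
From τ = Iα: α = 30.19/2.425 = 12.45 rad/s².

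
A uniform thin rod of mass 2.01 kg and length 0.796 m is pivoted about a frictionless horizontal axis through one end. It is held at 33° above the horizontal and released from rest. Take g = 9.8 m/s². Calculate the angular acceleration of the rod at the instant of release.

α ≈ 15.5 rad/s²

About the pivot, I = (1/3)ML² = (1/3)(2.01)(0.796)² = 0.4245 kg·m².
The weight acts at the center, a distance L/2 = 0.3980 m from the pivot; τ = Mg(L/2) cos 33° = 6.575 N·m.
α = τ/I = 6.575/0.4245 = 15.49 rad/s².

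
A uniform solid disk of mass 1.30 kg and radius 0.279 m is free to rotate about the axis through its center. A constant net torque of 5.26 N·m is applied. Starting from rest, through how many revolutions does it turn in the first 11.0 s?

I = ½MR² = (1/2)(1.30)(0.279)² = 0.05060 kg·m².
α = τ/I = 5.26/0.05060 = 104.0 rad/s².
θ = ½αt² = ½(104.0)(11.0)² = 6290 rad.
Revolutions = θ/(2π) = 1001.

≈ 1000 revolutions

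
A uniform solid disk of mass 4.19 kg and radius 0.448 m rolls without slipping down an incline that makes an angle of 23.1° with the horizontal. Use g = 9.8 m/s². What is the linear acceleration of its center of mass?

a ≈ 2.56 m/s²

Translation along the incline: Mg sinθ − f = Ma.
Rotation about the center: fR = Iα with I = ½MR². No-slip gives a = αR, so f = (I/R²)a = (1/2)M a.
Substituting: Mg sinθ = (1 + 0.5000)Ma, so a = g sinθ/(1 + 0.5000) = (9.8) sin 23.1° / 1.500 = 2.563 m/s².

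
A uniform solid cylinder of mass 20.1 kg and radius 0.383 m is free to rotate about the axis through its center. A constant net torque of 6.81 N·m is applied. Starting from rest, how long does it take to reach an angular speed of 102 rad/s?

I = ½MR² = (1/2)(20.1)(0.383)² = 1.474 kg·m².
α = τ/I = 6.81/1.474 = 4.619 rad/s².
ω = αt ⇒ t = ω/α = 102/4.619 = 22.08 s.

t ≈ 22.1 s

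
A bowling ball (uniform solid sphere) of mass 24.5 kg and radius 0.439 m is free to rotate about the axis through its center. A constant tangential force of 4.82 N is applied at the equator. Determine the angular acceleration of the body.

α ≈ 1.12 rad/s²

I = (2/5)MR² = (2/5)(24.5)(0.439)² = 1.889 kg·m².
τ = F R = (4.82)(0.439) = 2.116 N·m.
From τ = Iα: α = 2.116/1.889 = 1.120 rad/s².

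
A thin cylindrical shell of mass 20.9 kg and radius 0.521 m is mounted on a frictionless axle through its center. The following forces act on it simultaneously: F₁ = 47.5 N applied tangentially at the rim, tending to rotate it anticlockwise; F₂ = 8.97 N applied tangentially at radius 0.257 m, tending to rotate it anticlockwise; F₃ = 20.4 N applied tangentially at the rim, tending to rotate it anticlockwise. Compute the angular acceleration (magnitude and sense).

I = MR² = (20.9)(0.521)² = 5.673 kg·m².
Taking anticlockwise as positive: τ₁ = +(47.5)(0.521) = +24.75 N·m; τ₂ = +(8.97)(0.257) = +2.305 N·m; τ₃ = +(20.4)(0.521) = +10.63 N·m.
Net torque τ = 37.68 N·m.
α = τ/I = 37.68/5.673 = 6.642 rad/s².

α ≈ 6.64 rad/s², anticlockwise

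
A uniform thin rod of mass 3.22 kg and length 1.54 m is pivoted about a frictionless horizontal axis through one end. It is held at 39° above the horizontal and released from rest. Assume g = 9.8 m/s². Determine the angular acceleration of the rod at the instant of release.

α ≈ 7.42 rad/s²

About the pivot, I = (1/3)ML² = (1/3)(3.22)(1.54)² = 2.546 kg·m².
The weight acts at the center, a distance L/2 = 0.7700 m from the pivot; τ = Mg(L/2) cos 39° = 18.88 N·m.
α = τ/I = 18.88/2.546 = 7.418 rad/s².
(Equivalently α = (3g/(2L)) cos 39° = 7.418 rad/s².)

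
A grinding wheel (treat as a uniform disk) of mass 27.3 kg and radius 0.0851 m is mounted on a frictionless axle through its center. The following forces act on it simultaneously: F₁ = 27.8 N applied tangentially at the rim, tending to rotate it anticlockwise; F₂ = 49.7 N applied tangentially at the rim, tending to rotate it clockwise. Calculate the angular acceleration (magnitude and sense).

α ≈ 18.9 rad/s², clockwise

I = ½MR² = (1/2)(27.3)(0.0851)² = 0.09885 kg·m².
Taking anticlockwise as positive: τ₁ = +(27.8)(0.0851) = +2.366 N·m; τ₂ = −(49.7)(0.0851) = −4.229 N·m.
Net torque τ = -1.864 N·m.
α = τ/I = -1.864/0.09885 = -18.85 rad/s².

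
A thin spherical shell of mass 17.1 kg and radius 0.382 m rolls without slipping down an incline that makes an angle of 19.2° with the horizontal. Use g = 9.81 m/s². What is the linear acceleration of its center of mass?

a ≈ 1.94 m/s²

Translation along the incline: Mg sinθ − f = Ma.
Rotation about the center: fR = Iα with I = (2/3)MR². No-slip gives a = αR, so f = (I/R²)a = (2/3)M a.
Substituting: Mg sinθ = (1 + 0.6667)Ma, so a = g sinθ/(1 + 0.6667) = (9.81) sin 19.2° / 1.667 = 1.936 m/s².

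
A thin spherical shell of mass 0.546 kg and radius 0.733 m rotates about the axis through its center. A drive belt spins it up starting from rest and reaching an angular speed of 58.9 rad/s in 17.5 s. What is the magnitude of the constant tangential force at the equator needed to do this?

F ≈ 0.898 N

I = (2/3)MR² = (2/3)(0.546)(0.733)² = 0.1956 kg·m².
α = Δω/Δt = (58.9 − 0)/17.5 = 3.366 rad/s².
The required torque is τ = Iα = (0.1956)(3.366) = 0.6582 N·m.
A tangential force at the equator gives τ = FR, so F = τ/R = 0.6582/0.733 = 0.8980 N.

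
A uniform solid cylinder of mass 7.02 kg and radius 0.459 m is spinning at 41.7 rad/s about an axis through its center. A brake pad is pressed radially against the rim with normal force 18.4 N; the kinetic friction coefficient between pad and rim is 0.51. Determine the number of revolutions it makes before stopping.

≈ 23.8 revolutions

I = ½MR² = (1/2)(7.02)(0.459)² = 0.7395 kg·m².
Friction force f = μN = (0.51)(18.4) = 9.384 N at the rim; torque magnitude τ = fR = 4.307 N·m, opposing ω.
|α| = τ/I = 4.307/0.7395 = 5.825 rad/s² (deceleration).
ω² = ω₀² − 2|α|θ with ω = 0 ⇒ θ = ω₀²/(2|α|) = 149.3 rad = 23.76 rev.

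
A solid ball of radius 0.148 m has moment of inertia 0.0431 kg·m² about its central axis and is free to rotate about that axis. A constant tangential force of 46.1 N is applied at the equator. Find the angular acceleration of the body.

α ≈ 158 rad/s²

τ = F R = (46.1)(0.148) = 6.823 N·m.
From τ = Iα: α = 6.823/0.04310 = 158.3 rad/s².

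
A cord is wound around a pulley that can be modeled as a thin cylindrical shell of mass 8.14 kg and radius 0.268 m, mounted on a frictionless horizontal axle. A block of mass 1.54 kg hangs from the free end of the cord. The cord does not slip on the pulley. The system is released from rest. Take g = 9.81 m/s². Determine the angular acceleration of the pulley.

α ≈ 5.82 rad/s²

I = MR² = (8.14)(0.268)² = 0.5846 kg·m².
Block: mg − T = ma. Pulley: TR = Iα. No-slip: a = αR, so T = (I/R²)a = 8.140·a.
Then mg = (m + 8.140)a, so a = (1.54)(9.81)/(1.54 + 8.140) = 1.561 m/s².
α = a/R = 1.561/0.268 = 5.823 rad/s².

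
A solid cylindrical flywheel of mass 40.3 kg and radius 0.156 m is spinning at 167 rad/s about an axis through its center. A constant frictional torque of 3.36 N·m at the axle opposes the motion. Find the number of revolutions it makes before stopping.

≈ 324 revolutions

I = ½MR² = (1/2)(40.3)(0.156)² = 0.4904 kg·m².
The net torque has magnitude 3.36 N·m, opposing ω.
|α| = τ/I = 3.360/0.4904 = 6.852 rad/s² (deceleration).
ω² = ω₀² − 2|α|θ with ω = 0 ⇒ θ = ω₀²/(2|α|) = 2035 rad = 323.9 rev.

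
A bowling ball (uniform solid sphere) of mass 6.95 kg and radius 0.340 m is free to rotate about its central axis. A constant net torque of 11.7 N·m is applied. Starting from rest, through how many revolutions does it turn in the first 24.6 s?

≈ 1750 revolutions

I = (2/5)MR² = (2/5)(6.95)(0.340)² = 0.3214 kg·m².
α = τ/I = 11.7/0.3214 = 36.41 rad/s².
θ = ½αt² = ½(36.41)(24.6)² = 11020 rad.
Revolutions = θ/(2π) = 1753.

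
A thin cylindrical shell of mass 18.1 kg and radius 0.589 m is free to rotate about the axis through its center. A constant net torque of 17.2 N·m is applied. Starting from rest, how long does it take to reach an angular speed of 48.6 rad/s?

I = MR² = (18.1)(0.589)² = 6.279 kg·m².
α = τ/I = 17.2/6.279 = 2.739 rad/s².
ω = αt ⇒ t = ω/α = 48.6/2.739 = 17.74 s.

t ≈ 17.7 s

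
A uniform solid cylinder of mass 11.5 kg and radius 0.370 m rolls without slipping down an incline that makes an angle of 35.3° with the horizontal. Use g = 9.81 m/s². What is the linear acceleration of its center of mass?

Translation along the incline: Mg sinθ − f = Ma.
Rotation about the center: fR = Iα with I = ½MR². No-slip gives a = αR, so f = (I/R²)a = (1/2)M a.
Substituting: Mg sinθ = (1 + 0.5000)Ma, so a = g sinθ/(1 + 0.5000) = (9.81) sin 35.3° / 1.500 = 3.779 m/s².

a ≈ 3.78 m/s²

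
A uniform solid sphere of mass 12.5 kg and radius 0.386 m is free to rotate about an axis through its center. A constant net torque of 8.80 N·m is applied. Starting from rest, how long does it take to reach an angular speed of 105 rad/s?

t ≈ 8.89 s

I = (2/5)MR² = (2/5)(12.5)(0.386)² = 0.7450 kg·m².
α = τ/I = 8.80/0.7450 = 11.81 rad/s².
ω = αt ⇒ t = ω/α = 105/11.81 = 8.889 s.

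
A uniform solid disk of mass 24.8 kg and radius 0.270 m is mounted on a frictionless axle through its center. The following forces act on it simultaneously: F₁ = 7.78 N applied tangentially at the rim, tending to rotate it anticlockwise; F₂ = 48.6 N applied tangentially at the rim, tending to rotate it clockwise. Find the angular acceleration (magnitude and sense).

α ≈ 12.2 rad/s², clockwise

I = ½MR² = (1/2)(24.8)(0.270)² = 0.9040 kg·m².
Taking anticlockwise as positive: τ₁ = +(7.78)(0.270) = +2.101 N·m; τ₂ = −(48.6)(0.270) = −13.12 N·m.
Net torque τ = -11.02 N·m.
α = τ/I = -11.02/0.9040 = -12.19 rad/s².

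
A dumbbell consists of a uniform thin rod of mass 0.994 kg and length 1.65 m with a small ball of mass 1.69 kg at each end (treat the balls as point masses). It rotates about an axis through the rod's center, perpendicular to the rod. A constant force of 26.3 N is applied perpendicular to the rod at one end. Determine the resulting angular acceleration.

α ≈ 8.59 rad/s²

I_rod = (1/12)ML² = (1/12)(0.994)(1.65)² = 0.2255 kg·m².
I_balls = 2·m·(L/2)² = 2(1.69)(0.8250)² = 2.301 kg·m².
Total I = 2.526 kg·m².
τ = F·(L/2) = (26.3)(0.825) = 21.70 N·m.
α = τ/I = 21.70/2.526 = 8.590 rad/s².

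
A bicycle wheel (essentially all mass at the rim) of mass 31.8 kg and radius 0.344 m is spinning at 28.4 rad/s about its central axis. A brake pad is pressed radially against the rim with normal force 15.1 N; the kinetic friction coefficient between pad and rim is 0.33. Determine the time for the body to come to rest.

t ≈ 62.3 s

I = MR² = (31.8)(0.344)² = 3.763 kg·m².
Friction force f = μN = (0.33)(15.1) = 4.983 N at the rim; torque magnitude τ = fR = 1.714 N·m, opposing ω.
|α| = τ/I = 1.714/3.763 = 0.4555 rad/s² (deceleration).
0 = ω₀ − |α|t ⇒ t = ω₀/|α| = 28.4/0.4555 = 62.35 s.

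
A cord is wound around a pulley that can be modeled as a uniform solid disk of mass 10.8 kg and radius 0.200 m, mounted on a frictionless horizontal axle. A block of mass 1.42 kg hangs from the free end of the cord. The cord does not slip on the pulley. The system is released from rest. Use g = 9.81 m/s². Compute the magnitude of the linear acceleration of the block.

a ≈ 2.04 m/s²

I = ½MR² = (1/2)(10.8)(0.200)² = 0.2160 kg·m².
Block: mg − T = ma. Pulley: TR = Iα. No-slip: a = αR, so T = (I/R²)a = 5.400·a.
Then mg = (m + 5.400)a, so a = (1.42)(9.81)/(1.42 + 5.400) = 2.043 m/s².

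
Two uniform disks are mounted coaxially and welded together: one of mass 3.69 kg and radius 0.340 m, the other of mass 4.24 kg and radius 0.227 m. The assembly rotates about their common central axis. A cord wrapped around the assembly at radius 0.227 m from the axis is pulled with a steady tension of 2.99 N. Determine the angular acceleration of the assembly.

I = ½M₁R₁² + ½M₂R₂² = ½(3.69)(0.340)² + ½(4.24)(0.227)² = 0.3225 kg·m².
τ = F r = (2.99)(0.227) = 0.6787 N·m.
α = τ/I = 0.6787/0.3225 = 2.104 rad/s².

α ≈ 2.10 rad/s²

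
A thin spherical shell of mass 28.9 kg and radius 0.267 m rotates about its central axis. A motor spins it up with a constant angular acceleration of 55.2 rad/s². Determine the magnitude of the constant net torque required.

I = (2/3)MR² = (2/3)(28.9)(0.267)² = 1.374 kg·m².
τ = Iα = (1.374)(55.20) = 75.82 N·m.

τ ≈ 75.8 N·m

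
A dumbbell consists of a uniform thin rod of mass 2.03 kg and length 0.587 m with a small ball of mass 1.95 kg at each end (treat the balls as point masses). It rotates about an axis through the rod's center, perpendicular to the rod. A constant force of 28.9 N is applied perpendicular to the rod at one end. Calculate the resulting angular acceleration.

α ≈ 21.5 rad/s²

I_rod = (1/12)ML² = (1/12)(2.03)(0.587)² = 0.05829 kg·m².
I_balls = 2·m·(L/2)² = 2(1.95)(0.2935)² = 0.3360 kg·m².
Total I = 0.3942 kg·m².
τ = F·(L/2) = (28.9)(0.293) = 8.482 N·m.
α = τ/I = 8.482/0.3942 = 21.51 rad/s².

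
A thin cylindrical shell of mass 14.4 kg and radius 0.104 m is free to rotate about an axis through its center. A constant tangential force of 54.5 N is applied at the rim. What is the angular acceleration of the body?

I = MR² = (14.4)(0.104)² = 0.1558 kg·m².
τ = F R = (54.5)(0.104) = 5.668 N·m.
Newton's second law for rotation, τ = Iα, gives α = τ/I = 5.668/0.1558 = 36.39 rad/s².

α ≈ 36.4 rad/s²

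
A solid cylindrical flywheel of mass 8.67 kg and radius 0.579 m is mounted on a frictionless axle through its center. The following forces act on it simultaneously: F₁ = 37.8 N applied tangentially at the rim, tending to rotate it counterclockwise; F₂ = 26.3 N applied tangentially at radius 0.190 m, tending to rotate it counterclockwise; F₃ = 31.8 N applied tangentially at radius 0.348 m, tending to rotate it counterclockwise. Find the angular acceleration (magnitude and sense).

I = ½MR² = (1/2)(8.67)(0.579)² = 1.453 kg·m².
Taking counterclockwise as positive: τ₁ = +(37.8)(0.579) = +21.89 N·m; τ₂ = +(26.3)(0.190) = +4.997 N·m; τ₃ = +(31.8)(0.348) = +11.07 N·m.
Net torque τ = 37.95 N·m.
α = τ/I = 37.95/1.453 = 26.11 rad/s².

α ≈ 26.1 rad/s², counterclockwise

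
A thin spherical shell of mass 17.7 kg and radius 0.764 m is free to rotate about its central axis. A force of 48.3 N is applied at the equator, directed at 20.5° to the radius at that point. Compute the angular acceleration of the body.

I = (2/3)MR² = (2/3)(17.7)(0.764)² = 6.888 kg·m².
Only the tangential component produces torque: τ = F R sinθ = (48.3)(0.764) sin 20.5° = 12.92 N·m.
From τ = Iα: α = 12.92/6.888 = 1.876 rad/s².

α ≈ 1.88 rad/s²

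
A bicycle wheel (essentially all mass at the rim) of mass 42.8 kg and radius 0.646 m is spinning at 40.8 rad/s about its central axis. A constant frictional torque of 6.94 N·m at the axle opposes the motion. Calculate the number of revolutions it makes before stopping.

≈ 341 revolutions

I = MR² = (42.8)(0.646)² = 17.86 kg·m².
The net torque has magnitude 6.94 N·m, opposing ω.
|α| = τ/I = 6.940/17.86 = 0.3886 rad/s² (deceleration).
ω² = ω₀² − 2|α|θ with ω = 0 ⇒ θ = ω₀²/(2|α|) = 2142 rad = 340.9 rev.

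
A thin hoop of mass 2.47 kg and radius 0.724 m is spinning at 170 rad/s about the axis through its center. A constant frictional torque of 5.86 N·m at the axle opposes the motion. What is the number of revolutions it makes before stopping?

I = MR² = (2.47)(0.724)² = 1.295 kg·m².
The net torque has magnitude 5.86 N·m, opposing ω.
|α| = τ/I = 5.860/1.295 = 4.526 rad/s² (deceleration).
ω² = ω₀² − 2|α|θ with ω = 0 ⇒ θ = ω₀²/(2|α|) = 3193 rad = 508.1 rev.

≈ 508 revolutions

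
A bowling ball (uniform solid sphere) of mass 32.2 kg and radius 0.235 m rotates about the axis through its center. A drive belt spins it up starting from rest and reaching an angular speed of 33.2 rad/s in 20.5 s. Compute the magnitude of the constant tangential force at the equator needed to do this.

F ≈ 4.90 N

I = (2/5)MR² = (2/5)(32.2)(0.235)² = 0.7113 kg·m².
α = Δω/Δt = (33.2 − 0)/20.5 = 1.620 rad/s².
The required torque is τ = Iα = (0.7113)(1.620) = 1.152 N·m.
A tangential force at the equator gives τ = FR, so F = τ/R = 1.152/0.235 = 4.902 N.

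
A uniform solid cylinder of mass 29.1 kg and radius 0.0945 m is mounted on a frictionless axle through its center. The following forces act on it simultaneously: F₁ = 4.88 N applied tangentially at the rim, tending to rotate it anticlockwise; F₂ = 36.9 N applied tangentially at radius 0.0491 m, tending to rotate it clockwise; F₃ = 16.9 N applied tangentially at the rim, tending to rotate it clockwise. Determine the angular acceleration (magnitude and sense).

α ≈ 22.7 rad/s², clockwise

I = ½MR² = (1/2)(29.1)(0.0945)² = 0.1299 kg·m².
Taking anticlockwise as positive: τ₁ = +(4.88)(0.0945) = +0.4612 N·m; τ₂ = −(36.9)(0.0491) = −1.812 N·m; τ₃ = −(16.9)(0.0945) = −1.597 N·m.
Net torque τ = -2.948 N·m.
α = τ/I = -2.948/0.1299 = -22.69 rad/s².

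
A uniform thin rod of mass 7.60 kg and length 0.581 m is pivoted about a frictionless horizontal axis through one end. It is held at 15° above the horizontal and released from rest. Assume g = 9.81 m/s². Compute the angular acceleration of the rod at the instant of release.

α ≈ 24.5 rad/s²

About the pivot, I = (1/3)ML² = (1/3)(7.60)(0.581)² = 0.8552 kg·m².
The weight acts at the center, a distance L/2 = 0.2905 m from the pivot; τ = Mg(L/2) cos 15° = 20.92 N·m.
α = τ/I = 20.92/0.8552 = 24.46 rad/s².
(Equivalently α = (3g/(2L)) cos 15° = 24.46 rad/s².)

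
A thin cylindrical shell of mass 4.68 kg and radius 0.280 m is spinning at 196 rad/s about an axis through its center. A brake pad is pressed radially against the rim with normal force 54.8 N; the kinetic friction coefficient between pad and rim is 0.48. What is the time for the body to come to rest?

t ≈ 9.76 s

I = MR² = (4.68)(0.280)² = 0.3669 kg·m².
Friction force f = μN = (0.48)(54.8) = 26.30 N at the rim; torque magnitude τ = fR = 7.365 N·m, opposing ω.
|α| = τ/I = 7.365/0.3669 = 20.07 rad/s² (deceleration).
0 = ω₀ − |α|t ⇒ t = ω₀/|α| = 196/20.07 = 9.764 s.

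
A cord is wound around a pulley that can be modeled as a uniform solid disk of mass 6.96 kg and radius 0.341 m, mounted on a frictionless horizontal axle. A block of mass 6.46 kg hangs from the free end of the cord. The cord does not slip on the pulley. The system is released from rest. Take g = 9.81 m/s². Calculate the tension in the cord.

T ≈ 22.2 N

I = ½MR² = (1/2)(6.96)(0.341)² = 0.4047 kg·m².
Block: mg − T = ma. Pulley: TR = Iα. No-slip: a = αR, so T = (I/R²)a = 3.480·a.
Then mg = (m + 3.480)a, so a = (6.46)(9.81)/(6.46 + 3.480) = 6.376 m/s².
T = 3.480·a = 22.19 N.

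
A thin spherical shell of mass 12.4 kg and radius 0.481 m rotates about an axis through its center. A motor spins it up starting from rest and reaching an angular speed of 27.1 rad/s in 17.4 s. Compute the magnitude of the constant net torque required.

I = (2/3)MR² = (2/3)(12.4)(0.481)² = 1.913 kg·m².
α = Δω/Δt = (27.1 − 0)/17.4 = 1.557 rad/s².
τ = Iα = (1.913)(1.557) = 2.979 N·m.

τ ≈ 2.98 N·m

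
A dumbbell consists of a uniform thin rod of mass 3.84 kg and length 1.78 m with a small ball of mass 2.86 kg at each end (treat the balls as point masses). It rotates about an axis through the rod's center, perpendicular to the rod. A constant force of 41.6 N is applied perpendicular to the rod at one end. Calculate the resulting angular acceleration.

α ≈ 6.68 rad/s²

I_rod = (1/12)ML² = (1/12)(3.84)(1.78)² = 1.014 kg·m².
I_balls = 2·m·(L/2)² = 2(2.86)(0.8900)² = 4.531 kg·m².
Total I = 5.545 kg·m².
τ = F·(L/2) = (41.6)(0.890) = 37.02 N·m.
α = τ/I = 37.02/5.545 = 6.677 rad/s².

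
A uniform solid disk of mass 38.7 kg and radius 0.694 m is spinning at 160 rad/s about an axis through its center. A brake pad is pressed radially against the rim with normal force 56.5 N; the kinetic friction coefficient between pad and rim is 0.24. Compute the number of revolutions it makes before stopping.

I = ½MR² = (1/2)(38.7)(0.694)² = 9.320 kg·m².
Friction force f = μN = (0.24)(56.5) = 13.56 N at the rim; torque magnitude τ = fR = 9.411 N·m, opposing ω.
|α| = τ/I = 9.411/9.320 = 1.010 rad/s² (deceleration).
ω² = ω₀² − 2|α|θ with ω = 0 ⇒ θ = ω₀²/(2|α|) = 12680 rad = 2017 rev.

≈ 2020 revolutions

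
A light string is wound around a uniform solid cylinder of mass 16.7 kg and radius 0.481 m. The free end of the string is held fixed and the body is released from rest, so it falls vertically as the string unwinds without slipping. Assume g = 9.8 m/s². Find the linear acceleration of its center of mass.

Translation: Mg − T = Ma. Rotation about the center: TR = Iα with I = ½MR².
With a = αR: T = (I/R²)a = (1/2)M a, so Mg = (1 + 0.5000)Ma.
a = g/(1 + 0.5000) = 9.8/1.500 = 6.533 m/s².

a ≈ 6.53 m/s²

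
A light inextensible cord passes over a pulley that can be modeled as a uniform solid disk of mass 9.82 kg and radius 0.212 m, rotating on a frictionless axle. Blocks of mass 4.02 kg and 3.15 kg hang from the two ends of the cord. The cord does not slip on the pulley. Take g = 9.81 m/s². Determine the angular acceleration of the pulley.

α ≈ 3.33 rad/s²

I = ½MR² = (1/2)(9.82)(0.212)² = 0.2207 kg·m².
Heavier block: m₁g − T₁ = m₁a. Lighter block: T₂ − m₂g = m₂a.
Pulley: (T₁ − T₂)R = Iα = I(a/R), so T₁ − T₂ = (I/R²)a = (1/2)M_p a = 4.910·a.
Adding the three: (m₁ − m₂)g = (m₁ + m₂ + 4.910)a, so a = (4.02 − 3.15)(9.81)/(4.02 + 3.15 + 4.910) = 0.7065 m/s².
α = a/R = 0.7065/0.212 = 3.333 rad/s².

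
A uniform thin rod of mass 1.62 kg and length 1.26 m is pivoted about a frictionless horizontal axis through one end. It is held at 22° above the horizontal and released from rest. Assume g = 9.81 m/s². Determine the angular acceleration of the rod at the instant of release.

About the pivot, I = (1/3)ML² = (1/3)(1.62)(1.26)² = 0.8573 kg·m².
The weight acts at the center, a distance L/2 = 0.6300 m from the pivot; τ = Mg(L/2) cos 22° = 9.283 N·m.
α = τ/I = 9.283/0.8573 = 10.83 rad/s².
(Equivalently α = (3g/(2L)) cos 22° = 10.83 rad/s².)

α ≈ 10.8 rad/s²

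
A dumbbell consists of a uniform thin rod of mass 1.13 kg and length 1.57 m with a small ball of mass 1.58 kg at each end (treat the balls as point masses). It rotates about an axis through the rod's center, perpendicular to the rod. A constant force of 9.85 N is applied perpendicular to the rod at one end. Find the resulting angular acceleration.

α ≈ 3.55 rad/s²

I_rod = (1/12)ML² = (1/12)(1.13)(1.57)² = 0.2321 kg·m².
I_balls = 2·m·(L/2)² = 2(1.58)(0.7850)² = 1.947 kg·m².
Total I = 2.179 kg·m².
τ = F·(L/2) = (9.85)(0.785) = 7.732 N·m.
α = τ/I = 7.732/2.179 = 3.548 rad/s².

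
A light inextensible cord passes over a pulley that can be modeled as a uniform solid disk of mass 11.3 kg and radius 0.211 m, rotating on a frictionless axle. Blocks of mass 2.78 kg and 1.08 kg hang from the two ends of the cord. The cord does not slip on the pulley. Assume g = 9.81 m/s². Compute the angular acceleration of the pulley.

α ≈ 8.31 rad/s²

I = ½MR² = (1/2)(11.3)(0.211)² = 0.2515 kg·m².
Heavier block: m₁g − T₁ = m₁a. Lighter block: T₂ − m₂g = m₂a.
Pulley: (T₁ − T₂)R = Iα = I(a/R), so T₁ − T₂ = (I/R²)a = (1/2)M_p a = 5.650·a.
Adding the three: (m₁ − m₂)g = (m₁ + m₂ + 5.650)a, so a = (2.78 − 1.08)(9.81)/(2.78 + 1.08 + 5.650) = 1.754 m/s².
α = a/R = 1.754/0.211 = 8.311 rad/s².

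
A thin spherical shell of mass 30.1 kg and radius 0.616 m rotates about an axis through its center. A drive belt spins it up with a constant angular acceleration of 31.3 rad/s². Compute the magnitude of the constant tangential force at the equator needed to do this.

I = (2/3)MR² = (2/3)(30.1)(0.616)² = 7.614 kg·m².
The required torque is τ = Iα = (7.614)(31.30) = 238.3 N·m.
A tangential force at the equator gives τ = FR, so F = τ/R = 238.3/0.616 = 386.9 N.

F ≈ 387 N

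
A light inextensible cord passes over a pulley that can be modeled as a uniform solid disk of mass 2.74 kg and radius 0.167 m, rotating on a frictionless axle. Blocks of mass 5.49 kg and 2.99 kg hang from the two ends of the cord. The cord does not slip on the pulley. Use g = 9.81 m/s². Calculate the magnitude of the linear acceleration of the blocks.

a ≈ 2.49 m/s²

I = ½MR² = (1/2)(2.74)(0.167)² = 0.03821 kg·m².
Heavier block: m₁g − T₁ = m₁a. Lighter block: T₂ − m₂g = m₂a.
Pulley: (T₁ − T₂)R = Iα = I(a/R), so T₁ − T₂ = (I/R²)a = (1/2)M_p a = 1.370·a.
Adding the three: (m₁ − m₂)g = (m₁ + m₂ + 1.370)a, so a = (5.49 − 2.99)(9.81)/(5.49 + 2.99 + 1.370) = 2.490 m/s².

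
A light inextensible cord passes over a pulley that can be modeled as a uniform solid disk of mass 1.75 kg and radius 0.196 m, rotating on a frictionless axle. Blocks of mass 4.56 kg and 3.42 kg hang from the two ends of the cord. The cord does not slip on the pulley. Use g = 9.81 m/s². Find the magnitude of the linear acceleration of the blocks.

I = ½MR² = (1/2)(1.75)(0.196)² = 0.03361 kg·m².
Heavier block: m₁g − T₁ = m₁a. Lighter block: T₂ − m₂g = m₂a.
Pulley: (T₁ − T₂)R = Iα = I(a/R), so T₁ − T₂ = (I/R²)a = (1/2)M_p a = 0.8750·a.
Adding the three: (m₁ − m₂)g = (m₁ + m₂ + 0.8750)a, so a = (4.56 − 3.42)(9.81)/(4.56 + 3.42 + 0.8750) = 1.263 m/s².

a ≈ 1.26 m/s²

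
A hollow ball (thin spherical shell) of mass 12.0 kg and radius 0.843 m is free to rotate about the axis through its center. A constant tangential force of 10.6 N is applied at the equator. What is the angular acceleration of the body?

I = (2/3)MR² = (2/3)(12.0)(0.843)² = 5.685 kg·m².
τ = F R = (10.6)(0.843) = 8.936 N·m.
Newton's second law for rotation, τ = Iα, gives α = τ/I = 8.936/5.685 = 1.572 rad/s².

α ≈ 1.57 rad/s²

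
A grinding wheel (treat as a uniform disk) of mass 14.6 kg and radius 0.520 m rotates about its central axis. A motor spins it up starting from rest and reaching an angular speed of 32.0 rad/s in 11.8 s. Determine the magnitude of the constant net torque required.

I = ½MR² = (1/2)(14.6)(0.520)² = 1.974 kg·m².
α = Δω/Δt = (32.0 − 0)/11.8 = 2.712 rad/s².
τ = Iα = (1.974)(2.712) = 5.353 N·m.

τ ≈ 5.35 N·m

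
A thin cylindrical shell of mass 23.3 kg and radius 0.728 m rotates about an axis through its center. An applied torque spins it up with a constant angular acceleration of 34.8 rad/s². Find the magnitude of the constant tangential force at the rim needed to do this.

F ≈ 590 N

I = MR² = (23.3)(0.728)² = 12.35 kg·m².
The required torque is τ = Iα = (12.35)(34.80) = 429.7 N·m.
A tangential force at the rim gives τ = FR, so F = τ/R = 429.7/0.728 = 590.3 N.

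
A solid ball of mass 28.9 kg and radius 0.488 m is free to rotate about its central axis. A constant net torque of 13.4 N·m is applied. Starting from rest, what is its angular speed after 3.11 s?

ω ≈ 15.1 rad/s

I = (2/5)MR² = (2/5)(28.9)(0.488)² = 2.753 kg·m².
α = τ/I = 13.4/2.753 = 4.868 rad/s².
ω = ω₀ + αt = 0 + (4.868)(3.11) = 15.14 rad/s.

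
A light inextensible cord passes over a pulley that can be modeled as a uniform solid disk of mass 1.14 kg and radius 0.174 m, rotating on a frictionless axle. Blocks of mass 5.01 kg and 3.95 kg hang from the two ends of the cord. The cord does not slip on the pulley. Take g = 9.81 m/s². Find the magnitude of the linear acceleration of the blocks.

I = ½MR² = (1/2)(1.14)(0.174)² = 0.01726 kg·m².
Heavier block: m₁g − T₁ = m₁a. Lighter block: T₂ − m₂g = m₂a.
Pulley: (T₁ − T₂)R = Iα = I(a/R), so T₁ − T₂ = (I/R²)a = (1/2)M_p a = 0.5700·a.
Adding the three: (m₁ − m₂)g = (m₁ + m₂ + 0.5700)a, so a = (5.01 − 3.95)(9.81)/(5.01 + 3.95 + 0.5700) = 1.091 m/s².

a ≈ 1.09 m/s²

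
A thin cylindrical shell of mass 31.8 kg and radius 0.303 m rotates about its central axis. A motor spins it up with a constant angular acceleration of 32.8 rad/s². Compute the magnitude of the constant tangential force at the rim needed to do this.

I = MR² = (31.8)(0.303)² = 2.920 kg·m².
The required torque is τ = Iα = (2.920)(32.80) = 95.76 N·m.
A tangential force at the rim gives τ = FR, so F = τ/R = 95.76/0.303 = 316.0 N.

F ≈ 316 N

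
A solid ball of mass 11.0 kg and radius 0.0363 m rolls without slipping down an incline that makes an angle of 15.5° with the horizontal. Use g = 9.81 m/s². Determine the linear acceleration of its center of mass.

a ≈ 1.87 m/s²

Translation along the incline: Mg sinθ − f = Ma.
Rotation about the center: fR = Iα with I = (2/5)MR². No-slip gives a = αR, so f = (I/R²)a = (2/5)M a.
Substituting: Mg sinθ = (1 + 0.4000)Ma, so a = g sinθ/(1 + 0.4000) = (9.81) sin 15.5° / 1.400 = 1.873 m/s².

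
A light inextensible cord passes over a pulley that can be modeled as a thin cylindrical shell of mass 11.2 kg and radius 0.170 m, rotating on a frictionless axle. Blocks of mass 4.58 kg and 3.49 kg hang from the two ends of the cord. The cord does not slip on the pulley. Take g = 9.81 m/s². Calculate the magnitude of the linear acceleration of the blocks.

a ≈ 0.555 m/s²

I = MR² = (11.2)(0.170)² = 0.3237 kg·m².
Heavier block: m₁g − T₁ = m₁a. Lighter block: T₂ − m₂g = m₂a.
Pulley: (T₁ − T₂)R = Iα = I(a/R), so T₁ − T₂ = (I/R²)a = 1·M_p a = 11.20·a.
Adding the three: (m₁ − m₂)g = (m₁ + m₂ + 11.20)a, so a = (4.58 − 3.49)(9.81)/(4.58 + 3.49 + 11.20) = 0.5549 m/s².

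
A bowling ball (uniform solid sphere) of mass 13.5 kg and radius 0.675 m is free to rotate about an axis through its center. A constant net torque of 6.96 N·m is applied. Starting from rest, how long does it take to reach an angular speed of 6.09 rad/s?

t ≈ 2.15 s

I = (2/5)MR² = (2/5)(13.5)(0.675)² = 2.460 kg·m².
α = τ/I = 6.96/2.460 = 2.829 rad/s².
ω = αt ⇒ t = ω/α = 6.09/2.829 = 2.153 s.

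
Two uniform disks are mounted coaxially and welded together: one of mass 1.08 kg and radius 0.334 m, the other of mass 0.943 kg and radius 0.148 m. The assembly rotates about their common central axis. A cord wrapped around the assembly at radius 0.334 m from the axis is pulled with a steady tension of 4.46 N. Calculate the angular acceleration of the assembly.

α ≈ 21.1 rad/s²

I = ½M₁R₁² + ½M₂R₂² = ½(1.08)(0.334)² + ½(0.943)(0.148)² = 0.07057 kg·m².
τ = F r = (4.46)(0.334) = 1.490 N·m.
α = τ/I = 1.490/0.07057 = 21.11 rad/s².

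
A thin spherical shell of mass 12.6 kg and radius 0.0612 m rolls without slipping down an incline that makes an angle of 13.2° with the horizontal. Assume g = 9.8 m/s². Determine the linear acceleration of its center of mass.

a ≈ 1.34 m/s²

Translation along the incline: Mg sinθ − f = Ma.
Rotation about the center: fR = Iα with I = (2/3)MR². No-slip gives a = αR, so f = (I/R²)a = (2/3)M a.
Substituting: Mg sinθ = (1 + 0.6667)Ma, so a = g sinθ/(1 + 0.6667) = (9.8) sin 13.2° / 1.667 = 1.343 m/s².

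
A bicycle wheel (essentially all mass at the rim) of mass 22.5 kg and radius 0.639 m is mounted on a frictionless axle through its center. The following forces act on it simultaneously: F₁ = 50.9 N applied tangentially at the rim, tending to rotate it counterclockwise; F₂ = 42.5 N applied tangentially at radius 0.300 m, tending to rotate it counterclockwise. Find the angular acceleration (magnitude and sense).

I = MR² = (22.5)(0.639)² = 9.187 kg·m².
Taking counterclockwise as positive: τ₁ = +(50.9)(0.639) = +32.53 N·m; τ₂ = +(42.5)(0.300) = +12.75 N·m.
Net torque τ = 45.28 N·m.
α = τ/I = 45.28/9.187 = 4.928 rad/s².

α ≈ 4.93 rad/s², counterclockwise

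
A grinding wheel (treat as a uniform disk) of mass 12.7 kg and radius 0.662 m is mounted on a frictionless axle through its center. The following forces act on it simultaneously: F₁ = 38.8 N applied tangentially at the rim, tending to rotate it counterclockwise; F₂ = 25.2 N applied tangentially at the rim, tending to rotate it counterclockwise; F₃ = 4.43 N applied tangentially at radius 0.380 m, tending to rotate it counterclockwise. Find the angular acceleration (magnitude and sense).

I = ½MR² = (1/2)(12.7)(0.662)² = 2.783 kg·m².
Taking counterclockwise as positive: τ₁ = +(38.8)(0.662) = +25.69 N·m; τ₂ = +(25.2)(0.662) = +16.68 N·m; τ₃ = +(4.43)(0.380) = +1.683 N·m.
Net torque τ = 44.05 N·m.
α = τ/I = 44.05/2.783 = 15.83 rad/s².

α ≈ 15.8 rad/s², counterclockwise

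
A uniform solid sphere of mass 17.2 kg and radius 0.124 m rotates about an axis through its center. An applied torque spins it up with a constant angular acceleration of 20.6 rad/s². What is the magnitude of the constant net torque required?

τ ≈ 2.18 N·m

I = (2/5)MR² = (2/5)(17.2)(0.124)² = 0.1058 kg·m².
τ = Iα = (0.1058)(20.60) = 2.179 N·m.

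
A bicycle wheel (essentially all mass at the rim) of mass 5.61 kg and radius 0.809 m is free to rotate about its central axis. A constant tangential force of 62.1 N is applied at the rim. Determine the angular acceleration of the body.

α ≈ 13.7 rad/s²

I = MR² = (5.61)(0.809)² = 3.672 kg·m².
τ = F R = (62.1)(0.809) = 50.24 N·m.
Newton's second law for rotation, τ = Iα, gives α = τ/I = 50.24/3.672 = 13.68 rad/s².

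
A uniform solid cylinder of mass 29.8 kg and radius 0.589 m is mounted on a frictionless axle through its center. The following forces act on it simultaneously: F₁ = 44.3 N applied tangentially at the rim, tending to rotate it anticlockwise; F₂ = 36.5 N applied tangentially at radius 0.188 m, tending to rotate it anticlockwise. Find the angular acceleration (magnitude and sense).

α ≈ 6.38 rad/s², anticlockwise

I = ½MR² = (1/2)(29.8)(0.589)² = 5.169 kg·m².
Taking anticlockwise as positive: τ₁ = +(44.3)(0.589) = +26.09 N·m; τ₂ = +(36.5)(0.188) = +6.862 N·m.
Net torque τ = 32.95 N·m.
α = τ/I = 32.95/5.169 = 6.375 rad/s².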